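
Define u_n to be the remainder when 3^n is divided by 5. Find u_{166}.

Computing terms: u_1 = 3; u_2 = 4; u_3 = 2; u_4 = 1; u_5 = 3.
The sequence repeats with period 4.
(166 - 1) mod 4 = 1, so u_{166} = u_2 = 4.

4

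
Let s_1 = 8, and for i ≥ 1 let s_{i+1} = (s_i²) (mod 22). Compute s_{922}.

Listing terms: s_1 = 8; s_2 = 20; s_3 = 4; s_4 = 16; s_5 = 14; s_6 = 20.
Since s_6 = s_2 = 20, the sequence is eventually periodic: after a pre-period of length 1 it cycles with period 4.
For i ≥ 2, s_i depends only on (i - 2) mod 4. (922 - 2) mod 4 = 0, so s_{922} = s_2 = 20.

20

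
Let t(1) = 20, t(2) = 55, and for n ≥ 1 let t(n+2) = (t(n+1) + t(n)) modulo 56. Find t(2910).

Listing terms: t(1) = 20, t(2) = 55, t(3) = 19, t(4) = 18, t(5) = 37, t(6) = 55, t(7) = 36, t(8) = 35, t(9) = 15, t(10) = 50, t(11) = 9, t(12) = 3, t(13) = 12, t(14) = 15, t(15) = 27, t(16) = 42, t(17) = 13, t(18) = 55, t(19) = 12, t(20) = 11, t(21) = 23, t(22) = 34, t(23) = 1, t(24) = 35, t(25) = 36, t(26) = 15, t(27) = 51, t(28) = 10, t(29) = 5, t(30) = 15, t(31) = 20, t(32) = 35, t(33) = 55, t(34) = 34, t(35) = 33, t(36) = 11, t(37) = 44, t(38) = 55, t(39) = 43, t(40) = 42, t(41) = 29, t(42) = 15, t(43) = 44, t(44) = 3, t(45) = 47, t(46) = 50, t(47) = 41, t(48) = 35, t(49) = 20, t(50) = 55.
Since (t(49), t(50)) = (t(1), t(2)) = (20, 55) (two consecutive terms determine the rest), the sequence is periodic with period 48.
(2910 - 1) mod 48 = 29, so t(2910) = t(30) = 15.

15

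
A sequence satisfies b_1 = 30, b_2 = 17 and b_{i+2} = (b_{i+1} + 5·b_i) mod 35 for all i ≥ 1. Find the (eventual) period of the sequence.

21

Computing terms: b_1 = 30; b_2 = 17; b_3 = 27; b_4 = 7; b_5 = 2; b_6 = 2; b_7 = 12; b_8 = 22; b_9 = 12; b_{10} = 17; b_{11} = 7; b_{12} = 22; b_{13} = 22; b_{14} = 27; b_{15} = 32; b_{16} = 27; b_{17} = 12; b_{18} = 7; b_{19} = 32; b_{20} = 32; b_{21} = 17; b_{22} = 2; b_{23} = 17; b_{24} = 27.
Since (b_{23}, b_{24}) = (b_2, b_3) = (17, 27) (two consecutive terms determine the rest), the sequence is eventually periodic: after a pre-period of length 1 it cycles with period 21.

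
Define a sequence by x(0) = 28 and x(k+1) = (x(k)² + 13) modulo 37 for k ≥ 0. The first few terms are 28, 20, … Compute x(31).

x(0) = 28, x(1) = 20, x(2) = 6, x(3) = 12, x(4) = 9, x(5) = 20.
Since x(5) = x(1) = 20, the sequence is eventually periodic: after a pre-period of length 1 it cycles with period 4.
For k ≥ 1, x(k) depends only on (k - 1) mod 4. (31 - 1) mod 4 = 2, so x(31) = x(3) = 12.

12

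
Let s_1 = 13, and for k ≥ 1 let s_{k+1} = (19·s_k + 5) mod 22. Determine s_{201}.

We have s_1 = 13,  s_2 = 10,  s_3 = 19,  s_4 = 14,  s_5 = 7,  s_6 = 6,  s_7 = 9,  s_8 = 0,  s_9 = 5,  s_{10} = 12,  s_{11} = 13.
Since s_{11} = s_1 = 13, the sequence is periodic with period 10.
So s_{201} = s_{1 + ((201-1) mod 10)} = s_1 = 13.

13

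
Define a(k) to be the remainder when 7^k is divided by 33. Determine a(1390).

a(0) = 1,  a(1) = 7,  a(2) = 16,  a(3) = 13,  a(4) = 25,  a(5) = 10,  a(6) = 4,  a(7) = 28,  a(8) = 31,  a(9) = 19,  a(10) = 1.
The sequence repeats with period 10.
(1390 - 0) mod 10 = 0, so a(1390) = a(0) = 1.

1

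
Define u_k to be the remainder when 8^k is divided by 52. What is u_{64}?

Listing terms: u_0 = 1,  u_1 = 8,  u_2 = 12,  u_3 = 44,  u_4 = 40,  u_5 = 8.
Since u_5 = u_1 = 8, the sequence is eventually periodic: after a pre-period of length 1 it cycles with period 4.
For k ≥ 1, u_k depends only on (k - 1) mod 4. (64 - 1) mod 4 = 3, so u_{64} = u_4 = 40.

40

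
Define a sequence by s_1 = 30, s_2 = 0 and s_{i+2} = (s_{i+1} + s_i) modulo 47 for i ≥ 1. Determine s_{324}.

30

Computing terms: s_1 = 30,  s_2 = 0,  s_3 = 30,  s_4 = 30,  s_5 = 13,  s_6 = 43,  s_7 = 9,  s_8 = 5,  s_9 = 14,  s_{10} = 19,  s_{11} = 33,  s_{12} = 5,  s_{13} = 38,  s_{14} = 43,  s_{15} = 34,  s_{16} = 30,  s_{17} = 17,  s_{18} = 0,  s_{19} = 17,  s_{20} = 17,  s_{21} = 34,  s_{22} = 4,  s_{23} = 38,  s_{24} = 42,  s_{25} = 33,  s_{26} = 28,  s_{27} = 14,  s_{28} = 42,  s_{29} = 9,  s_{30} = 4,  s_{31} = 13,  s_{32} = 17,  s_{33} = 30,  s_{34} = 0.
The sequence repeats with period 32.
(324 - 1) mod 32 = 3, so s_{324} = s_4 = 30.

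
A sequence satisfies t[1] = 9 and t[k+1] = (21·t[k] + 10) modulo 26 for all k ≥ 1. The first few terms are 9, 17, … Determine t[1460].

t[1] = 9; t[2] = 17; t[3] = 3; t[4] = 21; t[5] = 9.
Since t[5] = t[1] = 9, the sequence is periodic with period 4.
So t[1460] = t[1 + ((1460-1) mod 4)] = t[4] = 21.

21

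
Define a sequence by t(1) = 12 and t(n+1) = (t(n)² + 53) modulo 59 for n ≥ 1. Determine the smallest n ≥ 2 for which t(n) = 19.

6

t(1) = 12,  t(2) = 20,  t(3) = 40,  t(4) = 1,  t(5) = 54,  t(6) = 19,  t(7) = 1.
Since t(7) = t(4) = 1, the sequence is eventually periodic: after a pre-period of length 3 it cycles with period 3.
The value 19 first appears (with n ≥ 2) at t(6).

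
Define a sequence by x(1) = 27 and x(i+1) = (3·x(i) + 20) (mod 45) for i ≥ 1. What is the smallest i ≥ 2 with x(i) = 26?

Computing terms: x(1) = 27, x(2) = 11, x(3) = 8, x(4) = 44, x(5) = 17, x(6) = 26, x(7) = 8.
Since x(7) = x(3) = 8, the sequence is eventually periodic: after a pre-period of length 2 it cycles with period 4.
The value 26 first appears (with i ≥ 2) at x(6).

6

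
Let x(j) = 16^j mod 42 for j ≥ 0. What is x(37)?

16

Computing terms: x(0) = 1,  x(1) = 16,  x(2) = 4,  x(3) = 22,  x(4) = 16.
Since x(4) = x(1) = 16, the sequence is eventually periodic: after a pre-period of length 1 it cycles with period 3.
For j ≥ 1, x(j) depends only on (j - 1) mod 3. (37 - 1) mod 3 = 0, so x(37) = x(1) = 16.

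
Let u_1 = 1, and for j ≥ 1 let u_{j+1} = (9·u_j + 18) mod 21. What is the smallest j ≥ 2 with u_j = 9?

3

u_1 = 1, u_2 = 6, u_3 = 9, u_4 = 15, u_5 = 6.
Since u_5 = u_2 = 6, the sequence is eventually periodic: after a pre-period of length 1 it cycles with period 3.
The value 9 first appears (with j ≥ 2) at u_3.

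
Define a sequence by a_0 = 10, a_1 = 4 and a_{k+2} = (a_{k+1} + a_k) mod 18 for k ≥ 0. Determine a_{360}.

Listing terms: a_0 = 10; a_1 = 4; a_2 = 14; a_3 = 0; a_4 = 14; a_5 = 14; a_6 = 10; a_7 = 6; a_8 = 16; a_9 = 4; a_{10} = 2; a_{11} = 6; a_{12} = 8; a_{13} = 14; a_{14} = 4; a_{15} = 0; a_{16} = 4; a_{17} = 4; a_{18} = 8; a_{19} = 12; a_{20} = 2; a_{21} = 14; a_{22} = 16; a_{23} = 12; a_{24} = 10; a_{25} = 4.
Since (a_{24}, a_{25}) = (a_0, a_1) = (10, 4) (two consecutive terms determine the rest), the sequence is periodic with period 24.
So a_{360} = a_{0 + ((360-0) mod 24)} = a_0 = 10.

10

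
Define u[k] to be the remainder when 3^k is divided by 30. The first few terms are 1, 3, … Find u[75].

27

Computing terms: u[0] = 1, u[1] = 3, u[2] = 9, u[3] = 27, u[4] = 21, u[5] = 3.
Since u[5] = u[1] = 3, the sequence is eventually periodic: after a pre-period of length 1 it cycles with period 4.
For k ≥ 1, u[k] depends only on (k - 1) mod 4. (75 - 1) mod 4 = 2, so u[75] = u[3] = 27.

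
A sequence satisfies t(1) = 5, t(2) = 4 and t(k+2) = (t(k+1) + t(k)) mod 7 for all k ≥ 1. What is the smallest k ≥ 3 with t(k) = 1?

5

Listing terms: t(1) = 5,  t(2) = 4,  t(3) = 2,  t(4) = 6,  t(5) = 1,  t(6) = 0,  t(7) = 1,  t(8) = 1,  t(9) = 2,  t(10) = 3,  t(11) = 5,  t(12) = 1,  t(13) = 6,  t(14) = 0,  t(15) = 6,  t(16) = 6,  t(17) = 5,  t(18) = 4.
Since (t(17), t(18)) = (t(1), t(2)) = (5, 4) (two consecutive terms determine the rest), the sequence is periodic with period 16.
The value 1 first appears (with k ≥ 3) at t(5).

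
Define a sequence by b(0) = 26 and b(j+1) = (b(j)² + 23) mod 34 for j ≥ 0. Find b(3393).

b(0) = 26; b(1) = 19; b(2) = 10; b(3) = 21; b(4) = 22; b(5) = 31; b(6) = 32; b(7) = 27; b(8) = 4; b(9) = 5; b(10) = 14; b(11) = 15; b(12) = 10.
Since b(12) = b(2) = 10, the sequence is eventually periodic: after a pre-period of length 2 it cycles with period 10.
For j ≥ 2, b(j) depends only on (j - 2) mod 10. (3393 - 2) mod 10 = 1, so b(3393) = b(3) = 21.

21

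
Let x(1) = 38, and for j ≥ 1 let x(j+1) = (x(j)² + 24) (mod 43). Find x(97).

x(1) = 38, x(2) = 6, x(3) = 17, x(4) = 12, x(5) = 39, x(6) = 40, x(7) = 33, x(8) = 38.
The sequence repeats with period 7.
(97 - 1) mod 7 = 5, so x(97) = x(6) = 40.

40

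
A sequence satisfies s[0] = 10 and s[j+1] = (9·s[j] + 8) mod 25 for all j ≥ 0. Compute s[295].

s[0] = 10,  s[1] = 23,  s[2] = 15,  s[3] = 18,  s[4] = 20,  s[5] = 13,  s[6] = 0,  s[7] = 8,  s[8] = 5,  s[9] = 3,  s[10] = 10.
The sequence repeats with period 10.
(295 - 0) mod 10 = 5, so s[295] = s[5] = 13.

13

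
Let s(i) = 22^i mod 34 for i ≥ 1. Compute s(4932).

We have s(1) = 22, s(2) = 8, s(3) = 6, s(4) = 30, s(5) = 14, s(6) = 2, s(7) = 10, s(8) = 16, s(9) = 12, s(10) = 26, s(11) = 28, s(12) = 4, s(13) = 20, s(14) = 32, s(15) = 24, s(16) = 18, s(17) = 22.
Since s(17) = s(1) = 22, the sequence is periodic with period 16.
So s(4932) = s(1 + ((4932-1) mod 16)) = s(4) = 30.

30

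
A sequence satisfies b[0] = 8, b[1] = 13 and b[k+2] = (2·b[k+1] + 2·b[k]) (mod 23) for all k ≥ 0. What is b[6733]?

13

Computing terms: b[0] = 8, b[1] = 13, b[2] = 19, b[3] = 18, b[4] = 5, b[5] = 0, b[6] = 10, b[7] = 20, b[8] = 14, b[9] = 22, b[10] = 3, b[11] = 4, b[12] = 14, b[13] = 13, b[14] = 8, b[15] = 19, b[16] = 8, b[17] = 8, b[18] = 9, b[19] = 11, b[20] = 17, b[21] = 10, b[22] = 8, b[23] = 13.
The sequence repeats with period 22.
So b[6733] = b[0 + ((6733-0) mod 22)] = b[1] = 13.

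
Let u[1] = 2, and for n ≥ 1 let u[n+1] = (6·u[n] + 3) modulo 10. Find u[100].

9

Computing terms: u[1] = 2, u[2] = 5, u[3] = 3, u[4] = 1, u[5] = 9, u[6] = 7, u[7] = 5.
Since u[7] = u[2] = 5, the sequence is eventually periodic: after a pre-period of length 1 it cycles with period 5.
For n ≥ 2, u[n] depends only on (n - 2) mod 5. (100 - 2) mod 5 = 3, so u[100] = u[5] = 9.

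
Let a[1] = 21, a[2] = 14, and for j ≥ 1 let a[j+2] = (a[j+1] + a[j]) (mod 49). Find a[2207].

a[1] = 21; a[2] = 14; a[3] = 35; a[4] = 0; a[5] = 35; a[6] = 35; a[7] = 21; a[8] = 7; a[9] = 28; a[10] = 35; a[11] = 14; a[12] = 0; a[13] = 14; a[14] = 14; a[15] = 28; a[16] = 42; a[17] = 21; a[18] = 14.
Since (a[17], a[18]) = (a[1], a[2]) = (21, 14) (two consecutive terms determine the rest), the sequence is periodic with period 16.
So a[2207] = a[1 + ((2207-1) mod 16)] = a[15] = 28.

28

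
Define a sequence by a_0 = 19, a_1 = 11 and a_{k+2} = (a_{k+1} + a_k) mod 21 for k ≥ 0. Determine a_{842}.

12

Computing terms: a_0 = 19; a_1 = 11; a_2 = 9; a_3 = 20; a_4 = 8; a_5 = 7; a_6 = 15; a_7 = 1; a_8 = 16; a_9 = 17; a_{10} = 12; a_{11} = 8; a_{12} = 20; a_{13} = 7; a_{14} = 6; a_{15} = 13; a_{16} = 19; a_{17} = 11.
The sequence repeats with period 16.
(842 - 0) mod 16 = 10, so a_{842} = a_{10} = 12.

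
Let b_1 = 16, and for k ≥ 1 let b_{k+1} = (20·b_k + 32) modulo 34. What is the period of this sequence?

Listing terms: b_1 = 16, b_2 = 12, b_3 = 0, b_4 = 32, b_5 = 26, b_6 = 8, b_7 = 22, b_8 = 30, b_9 = 20, b_{10} = 24, b_{11} = 2, b_{12} = 4, b_{13} = 10, b_{14} = 28, b_{15} = 14, b_{16} = 6, b_{17} = 16.
The sequence repeats with period 16.

16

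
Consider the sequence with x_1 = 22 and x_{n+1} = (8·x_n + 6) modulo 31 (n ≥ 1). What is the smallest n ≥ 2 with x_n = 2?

5

Listing terms: x_1 = 22; x_2 = 27; x_3 = 5; x_4 = 15; x_5 = 2; x_6 = 22.
The sequence repeats with period 5.
The value 2 first appears (with n ≥ 2) at x_5.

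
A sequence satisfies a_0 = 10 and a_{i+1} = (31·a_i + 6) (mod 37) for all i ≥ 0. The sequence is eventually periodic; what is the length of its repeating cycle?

We have a_0 = 10,  a_1 = 20,  a_2 = 34,  a_3 = 24,  a_4 = 10.
Since a_4 = a_0 = 10, the sequence is periodic with period 4.

4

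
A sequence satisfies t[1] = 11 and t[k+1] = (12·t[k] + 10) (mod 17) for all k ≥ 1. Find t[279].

9

We have t[1] = 11,  t[2] = 6,  t[3] = 14,  t[4] = 8,  t[5] = 4,  t[6] = 7,  t[7] = 9,  t[8] = 16,  t[9] = 15,  t[10] = 3,  t[11] = 12,  t[12] = 1,  t[13] = 5,  t[14] = 2,  t[15] = 0,  t[16] = 10,  t[17] = 11.
The sequence repeats with period 16.
So t[279] = t[1 + ((279-1) mod 16)] = t[7] = 9.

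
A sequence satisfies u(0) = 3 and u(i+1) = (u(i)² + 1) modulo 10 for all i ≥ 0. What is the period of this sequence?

6

Listing terms: u(0) = 3,  u(1) = 0,  u(2) = 1,  u(3) = 2,  u(4) = 5,  u(5) = 6,  u(6) = 7,  u(7) = 0.
Since u(7) = u(1) = 0, the sequence is eventually periodic: after a pre-period of length 1 it cycles with period 6.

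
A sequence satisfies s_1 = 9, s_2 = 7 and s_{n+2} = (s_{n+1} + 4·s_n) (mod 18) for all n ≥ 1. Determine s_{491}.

Listing terms: s_1 = 9; s_2 = 7; s_3 = 7; s_4 = 17; s_5 = 9; s_6 = 5; s_7 = 5; s_8 = 7; s_9 = 9; s_{10} = 1; s_{11} = 1; s_{12} = 5; s_{13} = 9; s_{14} = 11; s_{15} = 11; s_{16} = 1; s_{17} = 9; s_{18} = 13; s_{19} = 13; s_{20} = 11; s_{21} = 9; s_{22} = 17; s_{23} = 17; s_{24} = 13; s_{25} = 9; s_{26} = 7.
Since (s_{25}, s_{26}) = (s_1, s_2) = (9, 7) (two consecutive terms determine the rest), the sequence is periodic with period 24.
So s_{491} = s_{1 + ((491-1) mod 24)} = s_{11} = 1.

1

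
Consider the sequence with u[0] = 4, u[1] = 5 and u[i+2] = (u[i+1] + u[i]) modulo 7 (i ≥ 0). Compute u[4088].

u[0] = 4; u[1] = 5; u[2] = 2; u[3] = 0; u[4] = 2; u[5] = 2; u[6] = 4; u[7] = 6; u[8] = 3; u[9] = 2; u[10] = 5; u[11] = 0; u[12] = 5; u[13] = 5; u[14] = 3; u[15] = 1; u[16] = 4; u[17] = 5.
Since (u[16], u[17]) = (u[0], u[1]) = (4, 5) (two consecutive terms determine the rest), the sequence is periodic with period 16.
So u[4088] = u[0 + ((4088-0) mod 16)] = u[8] = 3.

3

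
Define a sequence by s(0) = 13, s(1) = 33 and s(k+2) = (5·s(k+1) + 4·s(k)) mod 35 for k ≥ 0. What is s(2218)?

7

s(0) = 13, s(1) = 33, s(2) = 7, s(3) = 27, s(4) = 23, s(5) = 13, s(6) = 17, s(7) = 32, s(8) = 18, s(9) = 8, s(10) = 7, s(11) = 32, s(12) = 13, s(13) = 18, s(14) = 2, s(15) = 12, s(16) = 33, s(17) = 3, s(18) = 7, s(19) = 12, s(20) = 18, s(21) = 33, s(22) = 27, s(23) = 22, s(24) = 8, s(25) = 23, s(26) = 7, s(27) = 22, s(28) = 33, s(29) = 8, s(30) = 32, s(31) = 17, s(32) = 3, s(33) = 13, s(34) = 7, s(35) = 17, s(36) = 8, s(37) = 3, s(38) = 12, s(39) = 2, s(40) = 23, s(41) = 18, s(42) = 7, s(43) = 2, s(44) = 3, s(45) = 23, s(46) = 22, s(47) = 27, s(48) = 13, s(49) = 33.
Since (s(48), s(49)) = (s(0), s(1)) = (13, 33) (two consecutive terms determine the rest), the sequence is periodic with period 48.
So s(2218) = s(0 + ((2218-0) mod 48)) = s(10) = 7.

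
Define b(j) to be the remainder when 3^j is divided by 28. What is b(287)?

19

We have b(0) = 1, b(1) = 3, b(2) = 9, b(3) = 27, b(4) = 25, b(5) = 19, b(6) = 1.
Since b(6) = b(0) = 1, the sequence is periodic with period 6.
(287 - 0) mod 6 = 5, so b(287) = b(5) = 19.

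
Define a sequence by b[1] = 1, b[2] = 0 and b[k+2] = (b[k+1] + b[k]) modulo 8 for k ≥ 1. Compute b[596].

0

b[1] = 1, b[2] = 0, b[3] = 1, b[4] = 1, b[5] = 2, b[6] = 3, b[7] = 5, b[8] = 0, b[9] = 5, b[10] = 5, b[11] = 2, b[12] = 7, b[13] = 1, b[14] = 0.
Since (b[13], b[14]) = (b[1], b[2]) = (1, 0) (two consecutive terms determine the rest), the sequence is periodic with period 12.
So b[596] = b[1 + ((596-1) mod 12)] = b[8] = 0.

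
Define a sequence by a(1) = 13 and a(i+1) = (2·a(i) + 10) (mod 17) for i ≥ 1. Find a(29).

1

Listing terms: a(1) = 13, a(2) = 2, a(3) = 14, a(4) = 4, a(5) = 1, a(6) = 12, a(7) = 0, a(8) = 10, a(9) = 13.
The sequence repeats with period 8.
(29 - 1) mod 8 = 4, so a(29) = a(5) = 1.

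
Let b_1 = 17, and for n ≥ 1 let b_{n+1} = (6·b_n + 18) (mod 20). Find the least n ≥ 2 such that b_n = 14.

We have b_1 = 17; b_2 = 0; b_3 = 18; b_4 = 6; b_5 = 14; b_6 = 2; b_7 = 10; b_8 = 18.
Since b_8 = b_3 = 18, the sequence is eventually periodic: after a pre-period of length 2 it cycles with period 5.
The value 14 first appears (with n ≥ 2) at b_5.

5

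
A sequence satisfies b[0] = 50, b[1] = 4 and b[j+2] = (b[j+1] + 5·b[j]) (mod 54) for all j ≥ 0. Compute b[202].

Computing terms: b[0] = 50, b[1] = 4, b[2] = 38, b[3] = 4, b[4] = 32, b[5] = 52, b[6] = 50, b[7] = 40, b[8] = 20, b[9] = 4, b[10] = 50, b[11] = 16, b[12] = 50, b[13] = 22, b[14] = 2, b[15] = 4, b[16] = 14, b[17] = 34, b[18] = 50, b[19] = 4.
The sequence repeats with period 18.
So b[202] = b[0 + ((202-0) mod 18)] = b[4] = 32.

32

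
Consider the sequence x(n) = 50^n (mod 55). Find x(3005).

10

Computing terms: x(0) = 1; x(1) = 50; x(2) = 25; x(3) = 40; x(4) = 20; x(5) = 10; x(6) = 5; x(7) = 30; x(8) = 15; x(9) = 35; x(10) = 45; x(11) = 50.
Since x(11) = x(1) = 50, the sequence is eventually periodic: after a pre-period of length 1 it cycles with period 10.
For n ≥ 1, x(n) depends only on (n - 1) mod 10. (3005 - 1) mod 10 = 4, so x(3005) = x(5) = 10.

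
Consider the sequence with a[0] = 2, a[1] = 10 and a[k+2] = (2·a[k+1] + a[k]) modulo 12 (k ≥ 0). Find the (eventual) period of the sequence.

We have a[0] = 2,  a[1] = 10,  a[2] = 10,  a[3] = 6,  a[4] = 10,  a[5] = 2,  a[6] = 2,  a[7] = 6,  a[8] = 2,  a[9] = 10.
Since (a[8], a[9]) = (a[0], a[1]) = (2, 10) (two consecutive terms determine the rest), the sequence is periodic with period 8.

8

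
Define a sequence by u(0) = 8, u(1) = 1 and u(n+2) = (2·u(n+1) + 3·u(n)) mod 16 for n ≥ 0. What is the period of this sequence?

16

Listing terms: u(0) = 8, u(1) = 1, u(2) = 10, u(3) = 7, u(4) = 12, u(5) = 13, u(6) = 14, u(7) = 3, u(8) = 0, u(9) = 9, u(10) = 2, u(11) = 15, u(12) = 4, u(13) = 5, u(14) = 6, u(15) = 11, u(16) = 8, u(17) = 1.
The sequence repeats with period 16.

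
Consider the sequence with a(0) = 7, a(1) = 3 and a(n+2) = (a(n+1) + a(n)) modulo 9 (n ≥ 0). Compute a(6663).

5

Computing terms: a(0) = 7, a(1) = 3, a(2) = 1, a(3) = 4, a(4) = 5, a(5) = 0, a(6) = 5, a(7) = 5, a(8) = 1, a(9) = 6, a(10) = 7, a(11) = 4, a(12) = 2, a(13) = 6, a(14) = 8, a(15) = 5, a(16) = 4, a(17) = 0, a(18) = 4, a(19) = 4, a(20) = 8, a(21) = 3, a(22) = 2, a(23) = 5, a(24) = 7, a(25) = 3.
The sequence repeats with period 24.
So a(6663) = a(0 + ((6663-0) mod 24)) = a(15) = 5.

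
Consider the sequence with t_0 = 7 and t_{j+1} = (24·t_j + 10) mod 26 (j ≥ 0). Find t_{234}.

4

Listing terms: t_0 = 7; t_1 = 22; t_2 = 18; t_3 = 0; t_4 = 10; t_5 = 16; t_6 = 4; t_7 = 2; t_8 = 6; t_9 = 24; t_{10} = 14; t_{11} = 8; t_{12} = 20; t_{13} = 22.
Since t_{13} = t_1 = 22, the sequence is eventually periodic: after a pre-period of length 1 it cycles with period 12.
For j ≥ 1, t_j depends only on (j - 1) mod 12. (234 - 1) mod 12 = 5, so t_{234} = t_6 = 4.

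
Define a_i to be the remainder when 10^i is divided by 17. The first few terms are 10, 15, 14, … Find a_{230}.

9

Listing terms: a_1 = 10,  a_2 = 15,  a_3 = 14,  a_4 = 4,  a_5 = 6,  a_6 = 9,  a_7 = 5,  a_8 = 16,  a_9 = 7,  a_{10} = 2,  a_{11} = 3,  a_{12} = 13,  a_{13} = 11,  a_{14} = 8,  a_{15} = 12,  a_{16} = 1,  a_{17} = 10.
Since a_{17} = a_1 = 10, the sequence is periodic with period 16.
So a_{230} = a_{1 + ((230-1) mod 16)} = a_6 = 9.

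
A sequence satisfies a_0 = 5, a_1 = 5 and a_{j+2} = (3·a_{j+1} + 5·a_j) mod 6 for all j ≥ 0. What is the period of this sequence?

12

Computing terms: a_0 = 5,  a_1 = 5,  a_2 = 4,  a_3 = 1,  a_4 = 5,  a_5 = 2,  a_6 = 1,  a_7 = 1,  a_8 = 2,  a_9 = 5,  a_{10} = 1,  a_{11} = 4,  a_{12} = 5,  a_{13} = 5.
Since (a_{12}, a_{13}) = (a_0, a_1) = (5, 5) (two consecutive terms determine the rest), the sequence is periodic with period 12.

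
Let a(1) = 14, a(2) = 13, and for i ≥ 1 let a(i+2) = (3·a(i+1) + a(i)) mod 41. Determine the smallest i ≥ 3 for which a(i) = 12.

3

a(1) = 14, a(2) = 13, a(3) = 12, a(4) = 8, a(5) = 36, a(6) = 34, a(7) = 15, a(8) = 38, a(9) = 6, a(10) = 15, a(11) = 10, a(12) = 4, a(13) = 22, a(14) = 29, a(15) = 27, a(16) = 28, a(17) = 29, a(18) = 33, a(19) = 5, a(20) = 7, a(21) = 26, a(22) = 3, a(23) = 35, a(24) = 26, a(25) = 31, a(26) = 37, a(27) = 19, a(28) = 12, a(29) = 14, a(30) = 13.
Since (a(29), a(30)) = (a(1), a(2)) = (14, 13) (two consecutive terms determine the rest), the sequence is periodic with period 28.
The value 12 first appears (with i ≥ 3) at a(3).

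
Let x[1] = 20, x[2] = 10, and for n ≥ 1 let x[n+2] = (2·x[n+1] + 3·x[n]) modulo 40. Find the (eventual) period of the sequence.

Computing terms: x[1] = 20, x[2] = 10, x[3] = 0, x[4] = 30, x[5] = 20, x[6] = 10.
Since (x[5], x[6]) = (x[1], x[2]) = (20, 10) (two consecutive terms determine the rest), the sequence is periodic with period 4.

4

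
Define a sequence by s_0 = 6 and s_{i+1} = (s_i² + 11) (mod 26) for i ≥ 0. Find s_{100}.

Listing terms: s_0 = 6, s_1 = 21, s_2 = 10, s_3 = 7, s_4 = 8, s_5 = 23, s_6 = 20, s_7 = 21.
Since s_7 = s_1 = 21, the sequence is eventually periodic: after a pre-period of length 1 it cycles with period 6.
For i ≥ 1, s_i depends only on (i - 1) mod 6. (100 - 1) mod 6 = 3, so s_{100} = s_4 = 8.

8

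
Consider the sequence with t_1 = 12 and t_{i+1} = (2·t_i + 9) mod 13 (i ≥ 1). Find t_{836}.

1

Listing terms: t_1 = 12, t_2 = 7, t_3 = 10, t_4 = 3, t_5 = 2, t_6 = 0, t_7 = 9, t_8 = 1, t_9 = 11, t_{10} = 5, t_{11} = 6, t_{12} = 8, t_{13} = 12.
Since t_{13} = t_1 = 12, the sequence is periodic with period 12.
So t_{836} = t_{1 + ((836-1) mod 12)} = t_8 = 1.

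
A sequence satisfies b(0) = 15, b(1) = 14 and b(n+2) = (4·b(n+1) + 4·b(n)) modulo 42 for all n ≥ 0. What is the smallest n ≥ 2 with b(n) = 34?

We have b(0) = 15; b(1) = 14; b(2) = 32; b(3) = 16; b(4) = 24; b(5) = 34; b(6) = 22; b(7) = 14; b(8) = 18; b(9) = 2; b(10) = 38; b(11) = 34; b(12) = 36; b(13) = 28; b(14) = 4; b(15) = 2; b(16) = 24; b(17) = 20; b(18) = 8; b(19) = 28; b(20) = 18; b(21) = 16; b(22) = 10; b(23) = 20; b(24) = 36; b(25) = 14; b(26) = 32.
Since (b(25), b(26)) = (b(1), b(2)) = (14, 32) (two consecutive terms determine the rest), the sequence is eventually periodic: after a pre-period of length 1 it cycles with period 24.
The value 34 first appears (with n ≥ 2) at b(5).

5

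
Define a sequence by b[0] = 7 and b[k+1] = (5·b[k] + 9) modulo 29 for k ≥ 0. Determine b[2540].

Listing terms: b[0] = 7,  b[1] = 15,  b[2] = 26,  b[3] = 23,  b[4] = 8,  b[5] = 20,  b[6] = 22,  b[7] = 3,  b[8] = 24,  b[9] = 13,  b[10] = 16,  b[11] = 2,  b[12] = 19,  b[13] = 17,  b[14] = 7.
Since b[14] = b[0] = 7, the sequence is periodic with period 14.
(2540 - 0) mod 14 = 6, so b[2540] = b[6] = 22.

22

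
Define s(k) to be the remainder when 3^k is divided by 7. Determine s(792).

1

We have s(0) = 1; s(1) = 3; s(2) = 2; s(3) = 6; s(4) = 4; s(5) = 5; s(6) = 1.
The sequence repeats with period 6.
(792 - 0) mod 6 = 0, so s(792) = s(0) = 1.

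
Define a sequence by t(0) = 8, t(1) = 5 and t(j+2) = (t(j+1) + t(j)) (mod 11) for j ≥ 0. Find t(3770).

Computing terms: t(0) = 8,  t(1) = 5,  t(2) = 2,  t(3) = 7,  t(4) = 9,  t(5) = 5,  t(6) = 3,  t(7) = 8,  t(8) = 0,  t(9) = 8,  t(10) = 8,  t(11) = 5.
Since (t(10), t(11)) = (t(0), t(1)) = (8, 5) (two consecutive terms determine the rest), the sequence is periodic with period 10.
(3770 - 0) mod 10 = 0, so t(3770) = t(0) = 8.

8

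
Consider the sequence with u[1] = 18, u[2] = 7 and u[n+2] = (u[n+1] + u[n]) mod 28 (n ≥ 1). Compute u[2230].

12

Computing terms: u[1] = 18,  u[2] = 7,  u[3] = 25,  u[4] = 4,  u[5] = 1,  u[6] = 5,  u[7] = 6,  u[8] = 11,  u[9] = 17,  u[10] = 0,  u[11] = 17,  u[12] = 17,  u[13] = 6,  u[14] = 23,  u[15] = 1,  u[16] = 24,  u[17] = 25,  u[18] = 21,  u[19] = 18,  u[20] = 11,  u[21] = 1,  u[22] = 12,  u[23] = 13,  u[24] = 25,  u[25] = 10,  u[26] = 7,  u[27] = 17,  u[28] = 24,  u[29] = 13,  u[30] = 9,  u[31] = 22,  u[32] = 3,  u[33] = 25,  u[34] = 0,  u[35] = 25,  u[36] = 25,  u[37] = 22,  u[38] = 19,  u[39] = 13,  u[40] = 4,  u[41] = 17,  u[42] = 21,  u[43] = 10,  u[44] = 3,  u[45] = 13,  u[46] = 16,  u[47] = 1,  u[48] = 17,  u[49] = 18,  u[50] = 7.
The sequence repeats with period 48.
(2230 - 1) mod 48 = 21, so u[2230] = u[22] = 12.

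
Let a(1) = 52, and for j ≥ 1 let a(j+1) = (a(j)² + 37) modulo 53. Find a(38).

Computing terms: a(1) = 52,  a(2) = 38,  a(3) = 50,  a(4) = 46,  a(5) = 33,  a(6) = 13,  a(7) = 47,  a(8) = 20,  a(9) = 13.
Since a(9) = a(6) = 13, the sequence is eventually periodic: after a pre-period of length 5 it cycles with period 3.
For j ≥ 6, a(j) depends only on (j - 6) mod 3. (38 - 6) mod 3 = 2, so a(38) = a(8) = 20.

20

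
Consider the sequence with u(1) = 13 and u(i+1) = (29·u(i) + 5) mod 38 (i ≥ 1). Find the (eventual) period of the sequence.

18

Listing terms: u(1) = 13,  u(2) = 2,  u(3) = 25,  u(4) = 8,  u(5) = 9,  u(6) = 0,  u(7) = 5,  u(8) = 36,  u(9) = 23,  u(10) = 26,  u(11) = 37,  u(12) = 14,  u(13) = 31,  u(14) = 30,  u(15) = 1,  u(16) = 34,  u(17) = 3,  u(18) = 16,  u(19) = 13.
The sequence repeats with period 18.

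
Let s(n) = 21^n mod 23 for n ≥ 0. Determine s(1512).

9

Computing terms: s(0) = 1, s(1) = 21, s(2) = 4, s(3) = 15, s(4) = 16, s(5) = 14, s(6) = 18, s(7) = 10, s(8) = 3, s(9) = 17, s(10) = 12, s(11) = 22, s(12) = 2, s(13) = 19, s(14) = 8, s(15) = 7, s(16) = 9, s(17) = 5, s(18) = 13, s(19) = 20, s(20) = 6, s(21) = 11, s(22) = 1.
Since s(22) = s(0) = 1, the sequence is periodic with period 22.
So s(1512) = s(0 + ((1512-0) mod 22)) = s(16) = 9.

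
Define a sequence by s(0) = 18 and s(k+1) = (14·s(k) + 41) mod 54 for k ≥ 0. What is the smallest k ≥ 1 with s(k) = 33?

10

Computing terms: s(0) = 18; s(1) = 23; s(2) = 39; s(3) = 47; s(4) = 51; s(5) = 53; s(6) = 27; s(7) = 41; s(8) = 21; s(9) = 11; s(10) = 33; s(11) = 17; s(12) = 9; s(13) = 5; s(14) = 3; s(15) = 29; s(16) = 15; s(17) = 35; s(18) = 45; s(19) = 23.
Since s(19) = s(1) = 23, the sequence is eventually periodic: after a pre-period of length 1 it cycles with period 18.
The value 33 first appears (with k ≥ 1) at s(10).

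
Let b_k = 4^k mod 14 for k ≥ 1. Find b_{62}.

Listing terms: b_1 = 4, b_2 = 2, b_3 = 8, b_4 = 4.
The sequence repeats with period 3.
(62 - 1) mod 3 = 1, so b_{62} = b_2 = 2.

2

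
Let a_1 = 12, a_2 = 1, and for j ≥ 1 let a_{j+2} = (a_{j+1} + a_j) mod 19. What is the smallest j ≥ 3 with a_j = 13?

3

a_1 = 12, a_2 = 1, a_3 = 13, a_4 = 14, a_5 = 8, a_6 = 3, a_7 = 11, a_8 = 14, a_9 = 6, a_{10} = 1, a_{11} = 7, a_{12} = 8, a_{13} = 15, a_{14} = 4, a_{15} = 0, a_{16} = 4, a_{17} = 4, a_{18} = 8, a_{19} = 12, a_{20} = 1.
The sequence repeats with period 18.
The value 13 first appears (with j ≥ 3) at a_3.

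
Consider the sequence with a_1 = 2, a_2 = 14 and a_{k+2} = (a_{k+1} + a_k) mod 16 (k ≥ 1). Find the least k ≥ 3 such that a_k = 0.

We have a_1 = 2; a_2 = 14; a_3 = 0; a_4 = 14; a_5 = 14; a_6 = 12; a_7 = 10; a_8 = 6; a_9 = 0; a_{10} = 6; a_{11} = 6; a_{12} = 12; a_{13} = 2; a_{14} = 14.
Since (a_{13}, a_{14}) = (a_1, a_2) = (2, 14) (two consecutive terms determine the rest), the sequence is periodic with period 12.
The value 0 first appears (with k ≥ 3) at a_3.

3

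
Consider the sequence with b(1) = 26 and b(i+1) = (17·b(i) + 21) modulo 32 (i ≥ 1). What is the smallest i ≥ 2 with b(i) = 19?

Computing terms: b(1) = 26; b(2) = 15; b(3) = 20; b(4) = 9; b(5) = 14; b(6) = 3; b(7) = 8; b(8) = 29; b(9) = 2; b(10) = 23; b(11) = 28; b(12) = 17; b(13) = 22; b(14) = 11; b(15) = 16; b(16) = 5; b(17) = 10; b(18) = 31; b(19) = 4; b(20) = 25; b(21) = 30; b(22) = 19; b(23) = 24; b(24) = 13; b(25) = 18; b(26) = 7; b(27) = 12; b(28) = 1; b(29) = 6; b(30) = 27; b(31) = 0; b(32) = 21; b(33) = 26.
Since b(33) = b(1) = 26, the sequence is periodic with period 32.
The value 19 first appears (with i ≥ 2) at b(22).

22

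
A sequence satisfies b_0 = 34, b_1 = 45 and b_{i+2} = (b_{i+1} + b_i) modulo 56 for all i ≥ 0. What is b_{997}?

5

Computing terms: b_0 = 34; b_1 = 45; b_2 = 23; b_3 = 12; b_4 = 35; b_5 = 47; b_6 = 26; b_7 = 17; b_8 = 43; b_9 = 4; b_{10} = 47; b_{11} = 51; b_{12} = 42; b_{13} = 37; b_{14} = 23; b_{15} = 4; b_{16} = 27; b_{17} = 31; b_{18} = 2; b_{19} = 33; b_{20} = 35; b_{21} = 12; b_{22} = 47; b_{23} = 3; b_{24} = 50; b_{25} = 53; b_{26} = 47; b_{27} = 44; b_{28} = 35; b_{29} = 23; b_{30} = 2; b_{31} = 25; b_{32} = 27; b_{33} = 52; b_{34} = 23; b_{35} = 19; b_{36} = 42; b_{37} = 5; b_{38} = 47; b_{39} = 52; b_{40} = 43; b_{41} = 39; b_{42} = 26; b_{43} = 9; b_{44} = 35; b_{45} = 44; b_{46} = 23; b_{47} = 11; b_{48} = 34; b_{49} = 45.
The sequence repeats with period 48.
So b_{997} = b_{0 + ((997-0) mod 48)} = b_{37} = 5.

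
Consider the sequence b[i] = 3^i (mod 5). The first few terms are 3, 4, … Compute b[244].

b[1] = 3,  b[2] = 4,  b[3] = 2,  b[4] = 1,  b[5] = 3.
Since b[5] = b[1] = 3, the sequence is periodic with period 4.
So b[244] = b[1 + ((244-1) mod 4)] = b[4] = 1.

1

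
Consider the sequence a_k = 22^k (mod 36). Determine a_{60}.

a_1 = 22; a_2 = 16; a_3 = 28; a_4 = 4; a_5 = 16.
Since a_5 = a_2 = 16, the sequence is eventually periodic: after a pre-period of length 1 it cycles with period 3.
For k ≥ 2, a_k depends only on (k - 2) mod 3. (60 - 2) mod 3 = 1, so a_{60} = a_3 = 28.

28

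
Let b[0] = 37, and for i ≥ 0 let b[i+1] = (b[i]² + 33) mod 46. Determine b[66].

35

b[0] = 37; b[1] = 22; b[2] = 11; b[3] = 16; b[4] = 13; b[5] = 18; b[6] = 35; b[7] = 16.
Since b[7] = b[3] = 16, the sequence is eventually periodic: after a pre-period of length 3 it cycles with period 4.
For i ≥ 3, b[i] depends only on (i - 3) mod 4. (66 - 3) mod 4 = 3, so b[66] = b[6] = 35.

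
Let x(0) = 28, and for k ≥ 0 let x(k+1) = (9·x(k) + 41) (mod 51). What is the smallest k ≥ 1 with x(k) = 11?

8

Listing terms: x(0) = 28; x(1) = 38; x(2) = 26; x(3) = 20; x(4) = 17; x(5) = 41; x(6) = 2; x(7) = 8; x(8) = 11; x(9) = 38.
Since x(9) = x(1) = 38, the sequence is eventually periodic: after a pre-period of length 1 it cycles with period 8.
The value 11 first appears (with k ≥ 1) at x(8).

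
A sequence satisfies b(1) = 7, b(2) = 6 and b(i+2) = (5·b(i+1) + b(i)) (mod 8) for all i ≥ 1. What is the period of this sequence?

12

Computing terms: b(1) = 7, b(2) = 6, b(3) = 5, b(4) = 7, b(5) = 0, b(6) = 7, b(7) = 3, b(8) = 6, b(9) = 1, b(10) = 3, b(11) = 0, b(12) = 3, b(13) = 7, b(14) = 6.
The sequence repeats with period 12.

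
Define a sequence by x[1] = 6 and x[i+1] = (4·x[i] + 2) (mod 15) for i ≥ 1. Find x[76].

6

We have x[1] = 6, x[2] = 11, x[3] = 1, x[4] = 6.
The sequence repeats with period 3.
So x[76] = x[1 + ((76-1) mod 3)] = x[1] = 6.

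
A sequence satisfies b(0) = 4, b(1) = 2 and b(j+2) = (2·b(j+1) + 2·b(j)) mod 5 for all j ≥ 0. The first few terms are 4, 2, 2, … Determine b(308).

Computing terms: b(0) = 4,  b(1) = 2,  b(2) = 2,  b(3) = 3,  b(4) = 0,  b(5) = 1,  b(6) = 2,  b(7) = 1,  b(8) = 1,  b(9) = 4,  b(10) = 0,  b(11) = 3,  b(12) = 1,  b(13) = 3,  b(14) = 3,  b(15) = 2,  b(16) = 0,  b(17) = 4,  b(18) = 3,  b(19) = 4,  b(20) = 4,  b(21) = 1,  b(22) = 0,  b(23) = 2,  b(24) = 4,  b(25) = 2.
Since (b(24), b(25)) = (b(0), b(1)) = (4, 2) (two consecutive terms determine the rest), the sequence is periodic with period 24.
So b(308) = b(0 + ((308-0) mod 24)) = b(20) = 4.

4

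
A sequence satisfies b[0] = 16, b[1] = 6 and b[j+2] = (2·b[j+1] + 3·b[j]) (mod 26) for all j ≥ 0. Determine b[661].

Computing terms: b[0] = 16; b[1] = 6; b[2] = 8; b[3] = 8; b[4] = 14; b[5] = 0; b[6] = 16; b[7] = 6.
The sequence repeats with period 6.
So b[661] = b[0 + ((661-0) mod 6)] = b[1] = 6.

6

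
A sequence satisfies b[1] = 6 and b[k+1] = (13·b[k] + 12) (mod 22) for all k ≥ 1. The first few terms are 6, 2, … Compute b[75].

12

b[1] = 6,  b[2] = 2,  b[3] = 16,  b[4] = 0,  b[5] = 12,  b[6] = 14,  b[7] = 18,  b[8] = 4,  b[9] = 20,  b[10] = 8,  b[11] = 6.
Since b[11] = b[1] = 6, the sequence is periodic with period 10.
So b[75] = b[1 + ((75-1) mod 10)] = b[5] = 12.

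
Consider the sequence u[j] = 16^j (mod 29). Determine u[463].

16

Computing terms: u[0] = 1,  u[1] = 16,  u[2] = 24,  u[3] = 7,  u[4] = 25,  u[5] = 23,  u[6] = 20,  u[7] = 1.
The sequence repeats with period 7.
(463 - 0) mod 7 = 1, so u[463] = u[1] = 16.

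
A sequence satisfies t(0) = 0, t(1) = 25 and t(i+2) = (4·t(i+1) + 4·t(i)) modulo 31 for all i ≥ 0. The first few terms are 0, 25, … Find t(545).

Computing terms: t(0) = 0,  t(1) = 25,  t(2) = 7,  t(3) = 4,  t(4) = 13,  t(5) = 6,  t(6) = 14,  t(7) = 18,  t(8) = 4,  t(9) = 26,  t(10) = 27,  t(11) = 26,  t(12) = 26,  t(13) = 22,  t(14) = 6,  t(15) = 19,  t(16) = 7,  t(17) = 11,  t(18) = 10,  t(19) = 22,  t(20) = 4,  t(21) = 11,  t(22) = 29,  t(23) = 5,  t(24) = 12,  t(25) = 6,  t(26) = 10,  t(27) = 2,  t(28) = 17,  t(29) = 14,  t(30) = 0,  t(31) = 25.
The sequence repeats with period 30.
(545 - 0) mod 30 = 5, so t(545) = t(5) = 6.

6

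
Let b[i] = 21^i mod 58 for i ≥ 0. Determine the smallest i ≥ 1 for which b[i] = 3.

25

Computing terms: b[0] = 1; b[1] = 21; b[2] = 35; b[3] = 39; b[4] = 7; b[5] = 31; b[6] = 13; b[7] = 41; b[8] = 49; b[9] = 43; b[10] = 33; b[11] = 55; b[12] = 53; b[13] = 11; b[14] = 57; b[15] = 37; b[16] = 23; b[17] = 19; b[18] = 51; b[19] = 27; b[20] = 45; b[21] = 17; b[22] = 9; b[23] = 15; b[24] = 25; b[25] = 3; b[26] = 5; b[27] = 47; b[28] = 1.
Since b[28] = b[0] = 1, the sequence is periodic with period 28.
The value 3 first appears (with i ≥ 1) at b[25].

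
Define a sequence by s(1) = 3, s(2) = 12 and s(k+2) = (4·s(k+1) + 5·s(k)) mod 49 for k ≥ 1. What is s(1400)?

s(1) = 3, s(2) = 12, s(3) = 14, s(4) = 18, s(5) = 44, s(6) = 21, s(7) = 10, s(8) = 47, s(9) = 42, s(10) = 11, s(11) = 9, s(12) = 42, s(13) = 17, s(14) = 33, s(15) = 21, s(16) = 4, s(17) = 23, s(18) = 14, s(19) = 24, s(20) = 19, s(21) = 0, s(22) = 46, s(23) = 37, s(24) = 35, s(25) = 31, s(26) = 5, s(27) = 28, s(28) = 39, s(29) = 2, s(30) = 7, s(31) = 38, s(32) = 40, s(33) = 7, s(34) = 32, s(35) = 16, s(36) = 28, s(37) = 45, s(38) = 26, s(39) = 35, s(40) = 25, s(41) = 30, s(42) = 0, s(43) = 3, s(44) = 12.
The sequence repeats with period 42.
(1400 - 1) mod 42 = 13, so s(1400) = s(14) = 33.

33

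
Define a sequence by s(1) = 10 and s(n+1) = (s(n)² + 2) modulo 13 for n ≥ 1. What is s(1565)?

Listing terms: s(1) = 10, s(2) = 11, s(3) = 6, s(4) = 12, s(5) = 3, s(6) = 11.
Since s(6) = s(2) = 11, the sequence is eventually periodic: after a pre-period of length 1 it cycles with period 4.
For n ≥ 2, s(n) depends only on (n - 2) mod 4. (1565 - 2) mod 4 = 3, so s(1565) = s(5) = 3.

3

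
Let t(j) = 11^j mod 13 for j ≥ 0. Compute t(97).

11

t(0) = 1,  t(1) = 11,  t(2) = 4,  t(3) = 5,  t(4) = 3,  t(5) = 7,  t(6) = 12,  t(7) = 2,  t(8) = 9,  t(9) = 8,  t(10) = 10,  t(11) = 6,  t(12) = 1.
The sequence repeats with period 12.
So t(97) = t(0 + ((97-0) mod 12)) = t(1) = 11.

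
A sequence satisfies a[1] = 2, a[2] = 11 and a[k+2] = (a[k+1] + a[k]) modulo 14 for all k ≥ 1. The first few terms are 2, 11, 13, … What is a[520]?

Listing terms: a[1] = 2, a[2] = 11, a[3] = 13, a[4] = 10, a[5] = 9, a[6] = 5, a[7] = 0, a[8] = 5, a[9] = 5, a[10] = 10, a[11] = 1, a[12] = 11, a[13] = 12, a[14] = 9, a[15] = 7, a[16] = 2, a[17] = 9, a[18] = 11, a[19] = 6, a[20] = 3, a[21] = 9, a[22] = 12, a[23] = 7, a[24] = 5, a[25] = 12, a[26] = 3, a[27] = 1, a[28] = 4, a[29] = 5, a[30] = 9, a[31] = 0, a[32] = 9, a[33] = 9, a[34] = 4, a[35] = 13, a[36] = 3, a[37] = 2, a[38] = 5, a[39] = 7, a[40] = 12, a[41] = 5, a[42] = 3, a[43] = 8, a[44] = 11, a[45] = 5, a[46] = 2, a[47] = 7, a[48] = 9, a[49] = 2, a[50] = 11.
The sequence repeats with period 48.
So a[520] = a[1 + ((520-1) mod 48)] = a[40] = 12.

12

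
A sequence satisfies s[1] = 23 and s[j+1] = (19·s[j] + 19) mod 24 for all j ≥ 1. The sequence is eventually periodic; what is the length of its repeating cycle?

12

Listing terms: s[1] = 23, s[2] = 0, s[3] = 19, s[4] = 20, s[5] = 15, s[6] = 16, s[7] = 11, s[8] = 12, s[9] = 7, s[10] = 8, s[11] = 3, s[12] = 4, s[13] = 23.
The sequence repeats with period 12.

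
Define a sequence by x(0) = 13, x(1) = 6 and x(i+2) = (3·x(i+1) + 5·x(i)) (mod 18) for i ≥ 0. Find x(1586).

We have x(0) = 13,  x(1) = 6,  x(2) = 11,  x(3) = 9,  x(4) = 10,  x(5) = 3,  x(6) = 5,  x(7) = 12,  x(8) = 7,  x(9) = 9,  x(10) = 8,  x(11) = 15,  x(12) = 13,  x(13) = 6.
The sequence repeats with period 12.
So x(1586) = x(0 + ((1586-0) mod 12)) = x(2) = 11.

11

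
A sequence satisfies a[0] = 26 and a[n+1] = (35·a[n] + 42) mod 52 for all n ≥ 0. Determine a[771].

a[0] = 26,  a[1] = 16,  a[2] = 30,  a[3] = 0,  a[4] = 42,  a[5] = 4,  a[6] = 26.
Since a[6] = a[0] = 26, the sequence is periodic with period 6.
(771 - 0) mod 6 = 3, so a[771] = a[3] = 0.

0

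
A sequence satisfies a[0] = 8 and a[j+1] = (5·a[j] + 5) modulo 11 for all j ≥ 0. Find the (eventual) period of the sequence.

Listing terms: a[0] = 8,  a[1] = 1,  a[2] = 10,  a[3] = 0,  a[4] = 5,  a[5] = 8.
The sequence repeats with period 5.

5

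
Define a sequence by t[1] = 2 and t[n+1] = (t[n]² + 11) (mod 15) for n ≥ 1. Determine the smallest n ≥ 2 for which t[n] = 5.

5

t[1] = 2, t[2] = 0, t[3] = 11, t[4] = 12, t[5] = 5, t[6] = 6, t[7] = 2.
The sequence repeats with period 6.
The value 5 first appears (with n ≥ 2) at t[5].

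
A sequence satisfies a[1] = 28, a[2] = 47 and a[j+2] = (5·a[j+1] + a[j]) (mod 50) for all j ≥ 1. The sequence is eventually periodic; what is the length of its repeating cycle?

a[1] = 28, a[2] = 47, a[3] = 13, a[4] = 12, a[5] = 23, a[6] = 27, a[7] = 8, a[8] = 17, a[9] = 43, a[10] = 32, a[11] = 3, a[12] = 47, a[13] = 38, a[14] = 37, a[15] = 23, a[16] = 2, a[17] = 33, a[18] = 17, a[19] = 18, a[20] = 7, a[21] = 3, a[22] = 22, a[23] = 13, a[24] = 37, a[25] = 48, a[26] = 27, a[27] = 33, a[28] = 42, a[29] = 43, a[30] = 7, a[31] = 28, a[32] = 47.
Since (a[31], a[32]) = (a[1], a[2]) = (28, 47) (two consecutive terms determine the rest), the sequence is periodic with period 30.

30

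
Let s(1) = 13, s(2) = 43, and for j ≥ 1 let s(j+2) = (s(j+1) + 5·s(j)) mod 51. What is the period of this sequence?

48

s(1) = 13, s(2) = 43, s(3) = 6, s(4) = 17, s(5) = 47, s(6) = 30, s(7) = 10, s(8) = 7, s(9) = 6, s(10) = 41, s(11) = 20, s(12) = 21, s(13) = 19, s(14) = 22, s(15) = 15, s(16) = 23, s(17) = 47, s(18) = 9, s(19) = 40, s(20) = 34, s(21) = 30, s(22) = 47, s(23) = 44, s(24) = 24, s(25) = 40, s(26) = 7, s(27) = 3, s(28) = 38, s(29) = 2, s(30) = 39, s(31) = 49, s(32) = 40, s(33) = 30, s(34) = 26, s(35) = 23, s(36) = 0, s(37) = 13, s(38) = 13, s(39) = 27, s(40) = 41, s(41) = 23, s(42) = 24, s(43) = 37, s(44) = 4, s(45) = 36, s(46) = 5, s(47) = 32, s(48) = 6, s(49) = 13, s(50) = 43.
The sequence repeats with period 48.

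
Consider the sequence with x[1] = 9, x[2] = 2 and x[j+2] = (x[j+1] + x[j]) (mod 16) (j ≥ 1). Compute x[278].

Computing terms: x[1] = 9, x[2] = 2, x[3] = 11, x[4] = 13, x[5] = 8, x[6] = 5, x[7] = 13, x[8] = 2, x[9] = 15, x[10] = 1, x[11] = 0, x[12] = 1, x[13] = 1, x[14] = 2, x[15] = 3, x[16] = 5, x[17] = 8, x[18] = 13, x[19] = 5, x[20] = 2, x[21] = 7, x[22] = 9, x[23] = 0, x[24] = 9, x[25] = 9, x[26] = 2.
Since (x[25], x[26]) = (x[1], x[2]) = (9, 2) (two consecutive terms determine the rest), the sequence is periodic with period 24.
So x[278] = x[1 + ((278-1) mod 24)] = x[14] = 2.

2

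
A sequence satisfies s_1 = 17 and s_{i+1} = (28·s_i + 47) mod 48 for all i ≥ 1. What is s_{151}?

35

s_1 = 17, s_2 = 43, s_3 = 3, s_4 = 35, s_5 = 19, s_6 = 3.
Since s_6 = s_3 = 3, the sequence is eventually periodic: after a pre-period of length 2 it cycles with period 3.
For i ≥ 3, s_i depends only on (i - 3) mod 3. (151 - 3) mod 3 = 1, so s_{151} = s_4 = 35.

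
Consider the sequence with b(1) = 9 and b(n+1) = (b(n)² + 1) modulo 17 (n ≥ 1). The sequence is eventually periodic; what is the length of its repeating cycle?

b(1) = 9; b(2) = 14; b(3) = 10; b(4) = 16; b(5) = 2; b(6) = 5; b(7) = 9.
Since b(7) = b(1) = 9, the sequence is periodic with period 6.

6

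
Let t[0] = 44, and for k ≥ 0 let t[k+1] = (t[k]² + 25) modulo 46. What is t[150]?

Computing terms: t[0] = 44; t[1] = 29; t[2] = 38; t[3] = 43; t[4] = 34; t[5] = 31; t[6] = 20; t[7] = 11; t[8] = 8; t[9] = 43.
Since t[9] = t[3] = 43, the sequence is eventually periodic: after a pre-period of length 3 it cycles with period 6.
For k ≥ 3, t[k] depends only on (k - 3) mod 6. (150 - 3) mod 6 = 3, so t[150] = t[6] = 20.

20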